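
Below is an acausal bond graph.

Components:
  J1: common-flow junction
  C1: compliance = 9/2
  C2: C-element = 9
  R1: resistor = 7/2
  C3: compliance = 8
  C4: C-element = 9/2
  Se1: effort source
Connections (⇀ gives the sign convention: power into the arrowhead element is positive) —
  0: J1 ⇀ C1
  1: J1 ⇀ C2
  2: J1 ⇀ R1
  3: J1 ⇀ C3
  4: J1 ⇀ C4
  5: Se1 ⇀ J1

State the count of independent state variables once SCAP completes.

bond 5 |J1  (Se1 (Se) sets effort on bond)
bond 0 |J1  (prefer integral on C1)
bond 1 |J1  (C2 integral (e out))
bond 3 |J1  (C3 outputs effort q/C3)
bond 4 |J1  (C4: C, integral causality)
bond 2 |R1  (closing 1-jn rule on J1)

4  (C1, C2, C3, C4 all integral)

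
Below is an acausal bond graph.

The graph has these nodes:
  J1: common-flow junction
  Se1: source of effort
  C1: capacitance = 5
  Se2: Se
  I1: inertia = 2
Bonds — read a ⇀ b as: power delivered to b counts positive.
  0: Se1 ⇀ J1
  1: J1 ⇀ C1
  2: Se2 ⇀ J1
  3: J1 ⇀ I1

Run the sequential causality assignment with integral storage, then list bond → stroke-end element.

bond 0 stroke at J1
bond 1 stroke at J1
bond 2 stroke at J1
bond 3 stroke at I1

#0 |J1  (Se1 (Se) sets effort on bond)
#2 |J1  (Se2 (Se) sets effort on bond)
#1 |J1  (C1 integral (e out))
#3 |I1  (J1 needs exactly one f-in)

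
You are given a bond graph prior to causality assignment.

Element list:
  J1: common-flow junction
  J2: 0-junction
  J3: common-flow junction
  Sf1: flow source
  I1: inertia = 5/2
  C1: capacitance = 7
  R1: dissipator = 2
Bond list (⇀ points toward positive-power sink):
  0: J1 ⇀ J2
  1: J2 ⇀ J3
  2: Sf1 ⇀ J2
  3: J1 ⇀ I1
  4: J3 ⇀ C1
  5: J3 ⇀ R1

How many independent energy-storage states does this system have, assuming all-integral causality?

2  (C1, I1 all integral)

bond 2 stroke→Sf1  (Sf1 (Sf) sets flow on bond)
bond 3 stroke→I1  (I1 outputs flow p/I1)
bond 0 stroke→J1  (1-jn J1 has f-setter on 3)
bond 1 stroke→J2  (J2 needs exactly one e-in)
bond 4 stroke→J3  (J3 flow already set via bond 1)
bond 5 stroke→J3  (common-f at J3 fixed by 1)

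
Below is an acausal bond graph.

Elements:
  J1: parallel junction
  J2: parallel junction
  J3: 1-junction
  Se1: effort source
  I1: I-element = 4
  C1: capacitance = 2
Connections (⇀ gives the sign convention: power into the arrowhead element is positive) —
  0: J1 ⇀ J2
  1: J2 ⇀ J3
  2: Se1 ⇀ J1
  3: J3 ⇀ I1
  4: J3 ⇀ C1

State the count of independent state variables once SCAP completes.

2  (C1, I1 all integral)

b2 stroke at J1  (Se1 (Se) sets effort on bond)
b0 stroke at J2  (0-jn J1 has e-setter on 2)
b1 stroke at J3  (common-e at J2 fixed by 0)
b3 stroke at I1  (I1: I, integral causality)
b4 stroke at J3  (J3: bond 3 brought flow, rest push out)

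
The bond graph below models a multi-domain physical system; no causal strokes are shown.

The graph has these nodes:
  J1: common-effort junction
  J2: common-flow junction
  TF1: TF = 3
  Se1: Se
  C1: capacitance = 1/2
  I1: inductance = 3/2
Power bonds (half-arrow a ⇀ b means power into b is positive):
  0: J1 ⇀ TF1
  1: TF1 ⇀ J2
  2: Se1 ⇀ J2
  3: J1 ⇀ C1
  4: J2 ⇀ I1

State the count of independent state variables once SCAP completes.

#2 |J2  (Se1 fixes effort; stroke away)
#3 |J1  (prefer integral on C1)
#0 |TF1  (0-jn J1 has e-setter on 3)
#1 |J2  (TF1: transformer flips bond 0)
#4 |I1  (only one flow-in slot at J2)

2  (C1, I1 all integral)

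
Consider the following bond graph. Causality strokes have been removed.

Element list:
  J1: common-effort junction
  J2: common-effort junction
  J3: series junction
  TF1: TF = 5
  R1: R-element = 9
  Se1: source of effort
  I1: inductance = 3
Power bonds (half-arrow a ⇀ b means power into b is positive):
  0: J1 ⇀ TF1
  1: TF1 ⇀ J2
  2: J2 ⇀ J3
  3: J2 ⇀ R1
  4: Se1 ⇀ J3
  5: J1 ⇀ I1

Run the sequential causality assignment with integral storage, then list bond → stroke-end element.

#4 stroke→J3  (Se1 (Se) sets effort on bond)
#2 stroke→J2  (J3 needs exactly one f-in)
#1 stroke→TF1  (common-e at J2 fixed by 2)
#3 stroke→R1  (common-e at J2 fixed by 2)
#0 stroke→J1  (TF TF1: opposite of bond 1)
#5 stroke→I1  (0-jn J1 has e-setter on 0)

#0 →J1
#1 →TF1
#2 →J2
#3 →R1
#4 →J3
#5 →I1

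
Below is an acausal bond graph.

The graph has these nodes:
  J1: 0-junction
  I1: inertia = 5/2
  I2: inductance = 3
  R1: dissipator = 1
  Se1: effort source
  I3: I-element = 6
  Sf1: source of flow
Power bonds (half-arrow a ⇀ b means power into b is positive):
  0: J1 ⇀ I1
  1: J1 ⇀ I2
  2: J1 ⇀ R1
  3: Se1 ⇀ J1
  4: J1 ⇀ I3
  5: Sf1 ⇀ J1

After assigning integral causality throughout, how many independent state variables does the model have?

bond 3 →J1  (source Se1 imposes e)
bond 5 →Sf1  (source Sf1 imposes f)
bond 0 →I1  (J1 effort already set via bond 3)
bond 1 →I2  (J1: bond 3 brought effort, rest push out)
bond 2 →R1  (J1: bond 3 brought effort, rest push out)
bond 4 →I3  (J1: bond 3 brought effort, rest push out)

3  (I1, I2, I3 all integral)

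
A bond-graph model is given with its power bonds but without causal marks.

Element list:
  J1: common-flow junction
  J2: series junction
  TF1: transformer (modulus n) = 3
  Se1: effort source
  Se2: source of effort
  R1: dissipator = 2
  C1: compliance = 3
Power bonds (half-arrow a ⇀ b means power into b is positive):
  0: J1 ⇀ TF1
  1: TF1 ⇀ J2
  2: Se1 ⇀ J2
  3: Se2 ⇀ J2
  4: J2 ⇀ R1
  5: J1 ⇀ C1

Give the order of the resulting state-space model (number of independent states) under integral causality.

#2 |J2  (Se1: effort source, stroke at far end)
#3 |J2  (source Se2 imposes e)
#5 |J1  (C1 integral (e out))
#0 |TF1  (closing 1-jn rule on J1)
#1 |J2  (TF1: transformer flips bond 0)
#4 |R1  (J2: last free bond brings flow in)

1  (C1 all integral)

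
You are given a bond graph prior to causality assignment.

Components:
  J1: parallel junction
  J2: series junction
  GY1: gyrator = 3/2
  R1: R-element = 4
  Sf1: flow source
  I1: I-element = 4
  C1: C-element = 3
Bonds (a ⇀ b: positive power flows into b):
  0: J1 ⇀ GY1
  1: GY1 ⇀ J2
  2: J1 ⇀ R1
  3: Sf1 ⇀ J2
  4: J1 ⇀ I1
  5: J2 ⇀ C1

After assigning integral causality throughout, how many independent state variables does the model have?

2  (C1, I1 all integral)

#3 stroke at Sf1  (Sf1 (Sf) sets flow on bond)
#1 stroke at J2  (1-jn J2 has f-setter on 3)
#5 stroke at J2  (common-f at J2 fixed by 3)
#0 stroke at J1  (GY1: gyrator matches bond 1)
#2 stroke at R1  (common-e at J1 fixed by 0)
#4 stroke at I1  (common-e at J1 fixed by 0)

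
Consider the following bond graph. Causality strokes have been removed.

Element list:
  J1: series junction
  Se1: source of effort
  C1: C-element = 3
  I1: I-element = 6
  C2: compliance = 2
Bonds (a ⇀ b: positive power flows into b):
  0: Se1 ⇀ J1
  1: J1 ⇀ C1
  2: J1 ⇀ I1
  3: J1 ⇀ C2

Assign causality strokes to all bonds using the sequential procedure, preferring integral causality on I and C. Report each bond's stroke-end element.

bond 0 stroke at J1  (source Se1 imposes e)
bond 1 stroke at J1  (C1: C, integral causality)
bond 2 stroke at I1  (I1: I, integral causality)
bond 3 stroke at J1  (common-f at J1 fixed by 2)

b0 stroke at J1
b1 stroke at J1
b2 stroke at I1
b3 stroke at J1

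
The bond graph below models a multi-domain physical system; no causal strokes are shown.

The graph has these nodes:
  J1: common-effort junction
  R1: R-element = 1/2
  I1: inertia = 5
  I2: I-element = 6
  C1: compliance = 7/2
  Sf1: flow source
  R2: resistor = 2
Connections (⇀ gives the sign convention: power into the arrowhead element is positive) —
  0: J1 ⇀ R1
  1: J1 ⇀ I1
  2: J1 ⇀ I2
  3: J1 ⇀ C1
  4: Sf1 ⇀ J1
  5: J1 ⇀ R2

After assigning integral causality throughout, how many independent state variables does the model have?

β4 stroke at Sf1  (Sf1 fixes flow; stroke at Sf1)
β1 stroke at I1  (I1 integral (f out))
β2 stroke at I2  (I2 outputs flow p/I2)
β3 stroke at J1  (C1 outputs effort q/C1)
β0 stroke at R1  (0-jn J1 has e-setter on 3)
β5 stroke at R2  (common-e at J1 fixed by 3)

3  (C1, I1, I2 all integral)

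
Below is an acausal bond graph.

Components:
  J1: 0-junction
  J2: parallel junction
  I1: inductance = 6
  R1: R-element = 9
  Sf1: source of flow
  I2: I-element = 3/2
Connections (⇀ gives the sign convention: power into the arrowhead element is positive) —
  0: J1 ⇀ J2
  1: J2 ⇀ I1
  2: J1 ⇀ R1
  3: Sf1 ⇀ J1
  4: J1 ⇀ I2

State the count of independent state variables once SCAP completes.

#3 →Sf1  (Sf1: flow source, stroke at near end)
#1 →I1  (I1 integral (f out))
#0 →J2  (only one effort-in slot at J2)
#4 →I2  (I2 integral (f out))
#2 →J1  (J1 needs exactly one e-in)

2  (I1, I2 all integral)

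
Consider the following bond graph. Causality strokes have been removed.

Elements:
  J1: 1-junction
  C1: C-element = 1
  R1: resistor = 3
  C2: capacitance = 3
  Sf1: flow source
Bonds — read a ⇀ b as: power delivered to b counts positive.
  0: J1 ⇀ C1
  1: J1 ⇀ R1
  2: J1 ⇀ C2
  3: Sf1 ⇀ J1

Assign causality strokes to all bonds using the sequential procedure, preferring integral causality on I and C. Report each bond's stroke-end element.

#0 |J1
#1 |J1
#2 |J1
#3 |Sf1

bond 3 stroke at Sf1  (Sf1 fixes flow; stroke at Sf1)
bond 0 stroke at J1  (common-f at J1 fixed by 3)
bond 1 stroke at J1  (common-f at J1 fixed by 3)
bond 2 stroke at J1  (J1 flow already set via bond 3)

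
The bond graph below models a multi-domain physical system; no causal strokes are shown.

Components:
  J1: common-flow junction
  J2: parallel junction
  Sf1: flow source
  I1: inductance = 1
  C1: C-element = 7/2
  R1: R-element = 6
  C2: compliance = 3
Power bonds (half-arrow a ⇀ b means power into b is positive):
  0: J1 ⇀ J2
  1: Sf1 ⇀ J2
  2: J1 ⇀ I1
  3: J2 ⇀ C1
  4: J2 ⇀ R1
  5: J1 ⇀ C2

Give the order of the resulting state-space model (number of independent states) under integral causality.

3  (C1, C2, I1 all integral)

b1 →Sf1  (source Sf1 imposes f)
b2 →I1  (prefer integral on I1)
b0 →J1  (1-jn J1 has f-setter on 2)
b5 →J1  (J1 flow already set via bond 2)
b3 →J2  (C1 integral (e out))
b4 →R1  (common-e at J2 fixed by 3)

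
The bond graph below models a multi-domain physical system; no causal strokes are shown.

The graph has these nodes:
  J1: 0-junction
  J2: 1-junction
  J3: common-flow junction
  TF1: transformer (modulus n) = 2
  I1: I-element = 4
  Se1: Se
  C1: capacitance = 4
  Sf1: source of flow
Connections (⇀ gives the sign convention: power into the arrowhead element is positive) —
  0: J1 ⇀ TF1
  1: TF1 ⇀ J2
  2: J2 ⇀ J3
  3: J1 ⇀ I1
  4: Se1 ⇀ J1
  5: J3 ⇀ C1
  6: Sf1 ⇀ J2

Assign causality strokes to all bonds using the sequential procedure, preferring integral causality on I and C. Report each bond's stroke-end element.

#4 stroke→J1  (Se1: effort source, stroke at far end)
#6 stroke→Sf1  (source Sf1 imposes f)
#0 stroke→TF1  (0-jn J1 has e-setter on 4)
#3 stroke→I1  (0-jn J1 has e-setter on 4)
#1 stroke→J2  (J2 flow already set via bond 6)
#2 stroke→J2  (J2 flow already set via bond 6)
#5 stroke→J3  (common-f at J3 fixed by 2)

#0 stroke at TF1
#1 stroke at J2
#2 stroke at J2
#3 stroke at I1
#4 stroke at J1
#5 stroke at J3
#6 stroke at Sf1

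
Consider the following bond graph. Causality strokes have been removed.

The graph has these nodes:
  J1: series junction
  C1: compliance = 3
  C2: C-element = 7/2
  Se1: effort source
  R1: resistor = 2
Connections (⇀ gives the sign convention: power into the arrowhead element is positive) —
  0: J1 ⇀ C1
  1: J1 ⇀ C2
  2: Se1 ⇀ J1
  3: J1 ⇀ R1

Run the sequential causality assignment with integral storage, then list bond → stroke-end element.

#0 stroke at J1
#1 stroke at J1
#2 stroke at J1
#3 stroke at R1

bond 2 stroke at J1  (source Se1 imposes e)
bond 0 stroke at J1  (C1 integral (e out))
bond 1 stroke at J1  (C2: C, integral causality)
bond 3 stroke at R1  (only one flow-in slot at J1)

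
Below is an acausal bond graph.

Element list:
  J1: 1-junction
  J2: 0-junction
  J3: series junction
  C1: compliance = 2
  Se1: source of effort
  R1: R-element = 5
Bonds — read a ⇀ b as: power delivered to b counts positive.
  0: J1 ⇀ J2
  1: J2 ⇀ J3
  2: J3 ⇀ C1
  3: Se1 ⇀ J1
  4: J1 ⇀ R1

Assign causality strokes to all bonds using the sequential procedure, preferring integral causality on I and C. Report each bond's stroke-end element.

bond 3 |J1  (Se1 (Se) sets effort on bond)
bond 2 |J3  (C1: C, integral causality)
bond 1 |J2  (J3: last free bond brings flow in)
bond 0 |J1  (0-jn J2 has e-setter on 1)
bond 4 |R1  (closing 1-jn rule on J1)

b0 |J1
b1 |J2
b2 |J3
b3 |J1
b4 |R1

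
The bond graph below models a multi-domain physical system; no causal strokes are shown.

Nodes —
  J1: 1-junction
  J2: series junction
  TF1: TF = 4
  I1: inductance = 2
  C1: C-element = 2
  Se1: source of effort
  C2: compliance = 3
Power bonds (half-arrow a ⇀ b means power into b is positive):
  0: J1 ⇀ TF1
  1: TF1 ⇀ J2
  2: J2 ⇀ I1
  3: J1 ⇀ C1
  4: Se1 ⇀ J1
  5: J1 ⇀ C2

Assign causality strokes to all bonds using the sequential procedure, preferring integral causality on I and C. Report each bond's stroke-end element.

bond 0 |TF1
bond 1 |J2
bond 2 |I1
bond 3 |J1
bond 4 |J1
bond 5 |J1

b4 |J1  (Se1 (Se) sets effort on bond)
b2 |I1  (I1 outputs flow p/I1)
b1 |J2  (common-f at J2 fixed by 2)
b0 |TF1  (through TF1, causality passes straight; one stroke at TF1)
b3 |J1  (J1: bond 0 brought flow, rest push out)
b5 |J1  (common-f at J1 fixed by 0)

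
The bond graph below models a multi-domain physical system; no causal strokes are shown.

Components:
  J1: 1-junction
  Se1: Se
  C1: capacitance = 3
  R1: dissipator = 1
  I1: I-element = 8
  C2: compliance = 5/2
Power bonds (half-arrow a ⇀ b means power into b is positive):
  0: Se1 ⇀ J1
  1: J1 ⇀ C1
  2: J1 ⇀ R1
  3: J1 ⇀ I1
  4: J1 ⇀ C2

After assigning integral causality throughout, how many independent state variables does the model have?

3  (C1, C2, I1 all integral)

b0 |J1  (Se1: effort source, stroke at far end)
b1 |J1  (C1 integral (e out))
b3 |I1  (I1 outputs flow p/I1)
b2 |J1  (J1: bond 3 brought flow, rest push out)
b4 |J1  (J1 flow already set via bond 3)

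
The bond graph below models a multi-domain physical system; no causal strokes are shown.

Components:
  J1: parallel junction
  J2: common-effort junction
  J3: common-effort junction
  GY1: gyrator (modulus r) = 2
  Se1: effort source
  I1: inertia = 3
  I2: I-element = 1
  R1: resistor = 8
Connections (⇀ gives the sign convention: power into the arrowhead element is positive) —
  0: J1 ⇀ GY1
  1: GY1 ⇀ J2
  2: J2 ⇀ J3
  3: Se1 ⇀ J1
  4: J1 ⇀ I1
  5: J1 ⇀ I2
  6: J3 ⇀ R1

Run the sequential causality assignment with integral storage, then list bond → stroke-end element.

#0 stroke at GY1
#1 stroke at GY1
#2 stroke at J2
#3 stroke at J1
#4 stroke at I1
#5 stroke at I2
#6 stroke at J3

bond 3 →J1  (Se1 fixes effort; stroke away)
bond 0 →GY1  (J1: bond 3 brought effort, rest push out)
bond 4 →I1  (J1: bond 3 brought effort, rest push out)
bond 5 →I2  (common-e at J1 fixed by 3)
bond 1 →GY1  (GY1: gyrator matches bond 0)
bond 2 →J2  (J2 needs exactly one e-in)
bond 6 →J3  (only one effort-in slot at J3)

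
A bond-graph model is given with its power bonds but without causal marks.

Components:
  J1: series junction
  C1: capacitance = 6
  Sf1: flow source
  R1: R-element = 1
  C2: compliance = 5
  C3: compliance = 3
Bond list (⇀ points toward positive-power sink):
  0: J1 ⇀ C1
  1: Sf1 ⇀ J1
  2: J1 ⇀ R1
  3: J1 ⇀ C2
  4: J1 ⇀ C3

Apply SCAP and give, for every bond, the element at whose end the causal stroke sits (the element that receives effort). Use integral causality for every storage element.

b1 stroke→Sf1  (Sf1 (Sf) sets flow on bond)
b0 stroke→J1  (J1: bond 1 brought flow, rest push out)
b2 stroke→J1  (J1 flow already set via bond 1)
b3 stroke→J1  (J1 flow already set via bond 1)
b4 stroke→J1  (common-f at J1 fixed by 1)

b0 |J1
b1 |Sf1
b2 |J1
b3 |J1
b4 |J1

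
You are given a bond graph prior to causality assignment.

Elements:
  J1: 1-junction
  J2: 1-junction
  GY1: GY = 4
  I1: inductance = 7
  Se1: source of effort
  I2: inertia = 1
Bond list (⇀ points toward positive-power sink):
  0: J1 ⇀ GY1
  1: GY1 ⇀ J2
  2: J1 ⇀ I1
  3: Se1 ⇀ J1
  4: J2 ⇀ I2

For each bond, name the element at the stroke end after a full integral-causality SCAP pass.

bond 3 stroke at J1  (Se1: effort source, stroke at far end)
bond 2 stroke at I1  (I1 outputs flow p/I1)
bond 0 stroke at J1  (J1: bond 2 brought flow, rest push out)
bond 1 stroke at J2  (GY1 both-in/both-out from 0)
bond 4 stroke at I2  (closing 1-jn rule on J2)

b0 stroke at J1
b1 stroke at J2
b2 stroke at I1
b3 stroke at J1
b4 stroke at I2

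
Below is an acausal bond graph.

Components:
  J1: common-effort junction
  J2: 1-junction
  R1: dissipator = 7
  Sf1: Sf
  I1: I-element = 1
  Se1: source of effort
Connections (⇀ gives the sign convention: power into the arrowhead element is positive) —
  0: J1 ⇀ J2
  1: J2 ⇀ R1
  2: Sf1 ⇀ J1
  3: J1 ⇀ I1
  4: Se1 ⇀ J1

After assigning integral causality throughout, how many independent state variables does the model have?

1  (I1 all integral)

bond 2 →Sf1  (Sf1 fixes flow; stroke at Sf1)
bond 4 →J1  (Se1: effort source, stroke at far end)
bond 0 →J2  (J1: bond 4 brought effort, rest push out)
bond 3 →I1  (0-jn J1 has e-setter on 4)
bond 1 →R1  (only one flow-in slot at J2)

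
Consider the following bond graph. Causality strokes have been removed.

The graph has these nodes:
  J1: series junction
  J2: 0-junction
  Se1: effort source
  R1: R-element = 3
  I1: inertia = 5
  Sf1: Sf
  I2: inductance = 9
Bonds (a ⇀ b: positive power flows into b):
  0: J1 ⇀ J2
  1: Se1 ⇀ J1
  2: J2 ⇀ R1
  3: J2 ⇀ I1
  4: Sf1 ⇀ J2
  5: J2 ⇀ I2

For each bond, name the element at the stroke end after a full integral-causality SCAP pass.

#0 stroke→J2
#1 stroke→J1
#2 stroke→R1
#3 stroke→I1
#4 stroke→Sf1
#5 stroke→I2

bond 1 stroke at J1  (Se1 fixes effort; stroke away)
bond 4 stroke at Sf1  (source Sf1 imposes f)
bond 0 stroke at J2  (only one flow-in slot at J1)
bond 2 stroke at R1  (J2: bond 0 brought effort, rest push out)
bond 3 stroke at I1  (common-e at J2 fixed by 0)
bond 5 stroke at I2  (J2: bond 0 brought effort, rest push out)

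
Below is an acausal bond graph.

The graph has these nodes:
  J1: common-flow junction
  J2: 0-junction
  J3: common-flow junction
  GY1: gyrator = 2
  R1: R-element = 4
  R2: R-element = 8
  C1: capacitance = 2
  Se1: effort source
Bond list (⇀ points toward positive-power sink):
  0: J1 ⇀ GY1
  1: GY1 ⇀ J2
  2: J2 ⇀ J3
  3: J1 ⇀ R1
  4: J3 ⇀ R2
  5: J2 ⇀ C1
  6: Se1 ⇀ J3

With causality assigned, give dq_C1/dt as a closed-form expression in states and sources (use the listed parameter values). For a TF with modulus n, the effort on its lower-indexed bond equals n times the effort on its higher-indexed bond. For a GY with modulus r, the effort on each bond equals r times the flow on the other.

dq_C1/dt = -E_Se1/8 - 9*q_C1/16

bond 6 →J3  (Se1 (Se) sets effort on bond)
bond 5 →J2  (prefer integral on C1)
bond 1 →GY1  (J2 effort already set via bond 5)
bond 2 →J3  (J2: bond 5 brought effort, rest push out)
bond 4 →R2  (closing 1-jn rule on J3)
bond 0 →GY1  (GY1: gyrator matches bond 1)
bond 3 →J1  (J1 flow already set via bond 0)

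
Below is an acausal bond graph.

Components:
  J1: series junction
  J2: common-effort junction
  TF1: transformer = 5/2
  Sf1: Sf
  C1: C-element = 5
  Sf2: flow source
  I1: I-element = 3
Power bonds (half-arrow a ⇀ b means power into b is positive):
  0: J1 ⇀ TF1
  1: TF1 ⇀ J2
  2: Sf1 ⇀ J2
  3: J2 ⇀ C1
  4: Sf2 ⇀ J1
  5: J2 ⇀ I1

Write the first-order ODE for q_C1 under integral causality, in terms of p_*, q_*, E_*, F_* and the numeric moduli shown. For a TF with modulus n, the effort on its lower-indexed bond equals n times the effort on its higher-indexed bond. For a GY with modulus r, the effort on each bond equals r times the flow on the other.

dq_C1/dt = F_Sf1 + 5*F_Sf2/2 - p_I1/3

#2 stroke→Sf1  (Sf1 (Sf) sets flow on bond)
#4 stroke→Sf2  (Sf2: flow source, stroke at near end)
#0 stroke→J1  (J1: bond 4 brought flow, rest push out)
#1 stroke→TF1  (TF1: transformer flips bond 0)
#3 stroke→J2  (prefer integral on C1)
#5 stroke→I1  (J2 effort already set via bond 3)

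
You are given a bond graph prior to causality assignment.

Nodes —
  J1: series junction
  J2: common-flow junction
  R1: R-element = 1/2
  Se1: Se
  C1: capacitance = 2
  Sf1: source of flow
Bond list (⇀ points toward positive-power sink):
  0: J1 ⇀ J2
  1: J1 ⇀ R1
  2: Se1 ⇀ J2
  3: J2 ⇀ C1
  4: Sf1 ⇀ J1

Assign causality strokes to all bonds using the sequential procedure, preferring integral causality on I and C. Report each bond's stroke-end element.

bond 0 stroke→J1
bond 1 stroke→J1
bond 2 stroke→J2
bond 3 stroke→J2
bond 4 stroke→Sf1

β2 →J2  (Se1: effort source, stroke at far end)
β4 →Sf1  (source Sf1 imposes f)
β0 →J1  (J1: bond 4 brought flow, rest push out)
β1 →J1  (J1 flow already set via bond 4)
β3 →J2  (1-jn J2 has f-setter on 0)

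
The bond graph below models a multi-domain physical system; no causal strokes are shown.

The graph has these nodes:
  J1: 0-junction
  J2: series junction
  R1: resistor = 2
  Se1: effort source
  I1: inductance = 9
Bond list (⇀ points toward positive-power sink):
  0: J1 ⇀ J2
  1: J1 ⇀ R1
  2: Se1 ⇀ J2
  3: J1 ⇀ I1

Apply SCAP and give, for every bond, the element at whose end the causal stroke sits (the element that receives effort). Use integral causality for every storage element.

β0 |J1
β1 |R1
β2 |J2
β3 |I1

bond 2 stroke→J2  (Se1: effort source, stroke at far end)
bond 0 stroke→J1  (only one flow-in slot at J2)
bond 1 stroke→R1  (common-e at J1 fixed by 0)
bond 3 stroke→I1  (J1: bond 0 brought effort, rest push out)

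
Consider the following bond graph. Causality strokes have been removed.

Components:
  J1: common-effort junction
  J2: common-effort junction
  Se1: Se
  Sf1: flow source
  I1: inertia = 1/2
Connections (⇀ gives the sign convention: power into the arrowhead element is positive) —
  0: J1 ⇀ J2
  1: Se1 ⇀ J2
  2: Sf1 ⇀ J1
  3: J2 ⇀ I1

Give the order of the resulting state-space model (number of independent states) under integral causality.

#1 stroke at J2  (Se1 fixes effort; stroke away)
#2 stroke at Sf1  (Sf1 fixes flow; stroke at Sf1)
#0 stroke at J1  (J1 needs exactly one e-in)
#3 stroke at I1  (0-jn J2 has e-setter on 1)

1  (I1 all integral)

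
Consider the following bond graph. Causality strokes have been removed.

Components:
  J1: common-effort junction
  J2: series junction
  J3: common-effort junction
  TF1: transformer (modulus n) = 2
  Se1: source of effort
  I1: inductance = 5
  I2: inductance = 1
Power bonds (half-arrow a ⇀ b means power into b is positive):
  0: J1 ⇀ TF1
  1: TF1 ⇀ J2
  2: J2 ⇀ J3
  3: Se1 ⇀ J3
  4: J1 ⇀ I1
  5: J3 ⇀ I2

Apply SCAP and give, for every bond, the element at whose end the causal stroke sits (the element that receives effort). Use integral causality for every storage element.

bond 3 stroke at J3  (Se1 fixes effort; stroke away)
bond 2 stroke at J2  (common-e at J3 fixed by 3)
bond 5 stroke at I2  (J3 effort already set via bond 3)
bond 1 stroke at TF1  (J2 needs exactly one f-in)
bond 0 stroke at J1  (TF TF1: opposite of bond 1)
bond 4 stroke at I1  (common-e at J1 fixed by 0)

#0 |J1
#1 |TF1
#2 |J2
#3 |J3
#4 |I1
#5 |I2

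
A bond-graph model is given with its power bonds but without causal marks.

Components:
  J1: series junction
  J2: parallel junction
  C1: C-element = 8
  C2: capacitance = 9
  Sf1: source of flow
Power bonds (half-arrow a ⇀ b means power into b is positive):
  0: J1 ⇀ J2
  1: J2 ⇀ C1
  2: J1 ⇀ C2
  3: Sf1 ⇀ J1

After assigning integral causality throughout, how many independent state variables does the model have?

2  (C1, C2 all integral)

b3 |Sf1  (Sf1 (Sf) sets flow on bond)
b0 |J1  (J1 flow already set via bond 3)
b2 |J1  (J1 flow already set via bond 3)
b1 |J2  (J2: last free bond brings effort in)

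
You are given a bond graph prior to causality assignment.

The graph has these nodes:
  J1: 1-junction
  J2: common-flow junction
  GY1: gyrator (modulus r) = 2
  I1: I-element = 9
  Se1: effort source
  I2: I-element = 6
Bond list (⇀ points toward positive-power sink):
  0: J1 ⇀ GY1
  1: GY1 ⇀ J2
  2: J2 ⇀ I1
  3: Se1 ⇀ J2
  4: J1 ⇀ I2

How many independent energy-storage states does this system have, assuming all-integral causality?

2  (I1, I2 all integral)

b3 stroke→J2  (Se1: effort source, stroke at far end)
b2 stroke→I1  (I1 outputs flow p/I1)
b1 stroke→J2  (J2 flow already set via bond 2)
b0 stroke→J1  (GY1 both-in/both-out from 1)
b4 stroke→I2  (closing 1-jn rule on J1)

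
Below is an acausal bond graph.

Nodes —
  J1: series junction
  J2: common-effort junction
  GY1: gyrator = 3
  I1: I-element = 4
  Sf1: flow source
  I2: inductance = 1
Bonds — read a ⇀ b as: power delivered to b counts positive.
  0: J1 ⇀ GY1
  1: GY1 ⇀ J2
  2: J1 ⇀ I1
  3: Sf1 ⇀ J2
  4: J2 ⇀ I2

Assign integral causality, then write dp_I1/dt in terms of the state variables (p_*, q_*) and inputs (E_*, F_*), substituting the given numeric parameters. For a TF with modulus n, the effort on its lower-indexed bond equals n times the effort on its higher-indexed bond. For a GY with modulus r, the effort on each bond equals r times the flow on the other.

#3 |Sf1  (Sf1 (Sf) sets flow on bond)
#2 |I1  (prefer integral on I1)
#0 |J1  (J1: bond 2 brought flow, rest push out)
#1 |J2  (GY GY1: same side as bond 0)
#4 |I2  (J2 effort already set via bond 1)

dp_I1/dt = 3*F_Sf1 - 3*p_I2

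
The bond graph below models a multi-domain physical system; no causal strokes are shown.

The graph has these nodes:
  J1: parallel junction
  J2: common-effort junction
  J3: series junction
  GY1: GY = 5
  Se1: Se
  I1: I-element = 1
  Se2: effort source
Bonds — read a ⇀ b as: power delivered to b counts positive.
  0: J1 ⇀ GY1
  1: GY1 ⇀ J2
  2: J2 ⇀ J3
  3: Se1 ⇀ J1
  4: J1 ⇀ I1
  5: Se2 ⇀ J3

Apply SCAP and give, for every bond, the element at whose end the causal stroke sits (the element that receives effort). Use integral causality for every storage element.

bond 3 stroke→J1  (Se1 (Se) sets effort on bond)
bond 5 stroke→J3  (Se2: effort source, stroke at far end)
bond 0 stroke→GY1  (common-e at J1 fixed by 3)
bond 4 stroke→I1  (common-e at J1 fixed by 3)
bond 2 stroke→J2  (J3 needs exactly one f-in)
bond 1 stroke→GY1  (GY1: gyrator matches bond 0)

#0 →GY1
#1 →GY1
#2 →J2
#3 →J1
#4 →I1
#5 →J3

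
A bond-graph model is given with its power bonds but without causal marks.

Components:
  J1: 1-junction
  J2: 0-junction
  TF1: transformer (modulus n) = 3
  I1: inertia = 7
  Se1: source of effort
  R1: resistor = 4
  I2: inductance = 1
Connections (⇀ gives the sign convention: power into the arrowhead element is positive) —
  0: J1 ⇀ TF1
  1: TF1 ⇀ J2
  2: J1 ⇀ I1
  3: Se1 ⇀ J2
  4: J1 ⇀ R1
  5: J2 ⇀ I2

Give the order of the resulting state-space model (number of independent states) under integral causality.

2  (I1, I2 all integral)

bond 3 →J2  (Se1 (Se) sets effort on bond)
bond 1 →TF1  (0-jn J2 has e-setter on 3)
bond 5 →I2  (J2: bond 3 brought effort, rest push out)
bond 0 →J1  (through TF1, causality passes straight; one stroke at TF1)
bond 2 →I1  (I1 integral (f out))
bond 4 →J1  (J1: bond 2 brought flow, rest push out)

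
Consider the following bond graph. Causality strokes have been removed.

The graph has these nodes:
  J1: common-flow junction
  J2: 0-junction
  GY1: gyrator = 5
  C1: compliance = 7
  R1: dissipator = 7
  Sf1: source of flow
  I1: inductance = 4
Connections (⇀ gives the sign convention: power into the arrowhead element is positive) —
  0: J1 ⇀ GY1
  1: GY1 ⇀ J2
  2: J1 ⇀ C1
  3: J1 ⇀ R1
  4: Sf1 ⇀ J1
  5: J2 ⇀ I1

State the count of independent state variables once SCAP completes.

2  (C1, I1 all integral)

b4 |Sf1  (Sf1 fixes flow; stroke at Sf1)
b0 |J1  (1-jn J1 has f-setter on 4)
b2 |J1  (J1 flow already set via bond 4)
b3 |J1  (J1: bond 4 brought flow, rest push out)
b1 |J2  (GY1: gyrator matches bond 0)
b5 |I1  (0-jn J2 has e-setter on 1)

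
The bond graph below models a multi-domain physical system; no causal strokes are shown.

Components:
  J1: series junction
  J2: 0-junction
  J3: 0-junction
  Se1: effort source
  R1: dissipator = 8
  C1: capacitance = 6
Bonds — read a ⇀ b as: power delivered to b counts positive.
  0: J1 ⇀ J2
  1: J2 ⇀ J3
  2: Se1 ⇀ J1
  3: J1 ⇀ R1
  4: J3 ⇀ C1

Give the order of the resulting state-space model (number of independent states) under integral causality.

#2 stroke at J1  (Se1 fixes effort; stroke away)
#4 stroke at J3  (prefer integral on C1)
#1 stroke at J2  (J3 effort already set via bond 4)
#0 stroke at J1  (0-jn J2 has e-setter on 1)
#3 stroke at R1  (only one flow-in slot at J1)

1  (C1 all integral)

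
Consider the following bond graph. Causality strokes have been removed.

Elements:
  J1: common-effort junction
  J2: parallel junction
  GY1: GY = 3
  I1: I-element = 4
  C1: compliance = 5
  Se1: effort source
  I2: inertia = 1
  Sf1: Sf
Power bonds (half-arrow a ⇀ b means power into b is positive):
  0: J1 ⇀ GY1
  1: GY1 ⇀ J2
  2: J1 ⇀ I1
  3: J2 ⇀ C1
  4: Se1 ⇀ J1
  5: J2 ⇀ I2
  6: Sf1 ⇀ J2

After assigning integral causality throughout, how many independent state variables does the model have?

b4 →J1  (Se1 (Se) sets effort on bond)
b6 →Sf1  (source Sf1 imposes f)
b0 →GY1  (J1 effort already set via bond 4)
b2 →I1  (0-jn J1 has e-setter on 4)
b1 →GY1  (GY1: gyrator matches bond 0)
b3 →J2  (C1: C, integral causality)
b5 →I2  (J2 effort already set via bond 3)

3  (C1, I1, I2 all integral)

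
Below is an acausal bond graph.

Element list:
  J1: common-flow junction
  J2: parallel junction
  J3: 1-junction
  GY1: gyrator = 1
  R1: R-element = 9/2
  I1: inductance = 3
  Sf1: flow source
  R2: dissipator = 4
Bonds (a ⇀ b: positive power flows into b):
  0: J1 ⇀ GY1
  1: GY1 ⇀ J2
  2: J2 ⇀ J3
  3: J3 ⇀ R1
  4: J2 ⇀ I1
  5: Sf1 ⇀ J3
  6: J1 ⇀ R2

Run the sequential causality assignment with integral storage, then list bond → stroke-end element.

b5 stroke at Sf1  (Sf1 (Sf) sets flow on bond)
b2 stroke at J3  (J3 flow already set via bond 5)
b3 stroke at J3  (1-jn J3 has f-setter on 5)
b4 stroke at I1  (I1 outputs flow p/I1)
b1 stroke at J2  (J2: last free bond brings effort in)
b0 stroke at J1  (GY1: gyrator matches bond 1)
b6 stroke at R2  (J1: last free bond brings flow in)

#0 stroke at J1
#1 stroke at J2
#2 stroke at J3
#3 stroke at J3
#4 stroke at I1
#5 stroke at Sf1
#6 stroke at R2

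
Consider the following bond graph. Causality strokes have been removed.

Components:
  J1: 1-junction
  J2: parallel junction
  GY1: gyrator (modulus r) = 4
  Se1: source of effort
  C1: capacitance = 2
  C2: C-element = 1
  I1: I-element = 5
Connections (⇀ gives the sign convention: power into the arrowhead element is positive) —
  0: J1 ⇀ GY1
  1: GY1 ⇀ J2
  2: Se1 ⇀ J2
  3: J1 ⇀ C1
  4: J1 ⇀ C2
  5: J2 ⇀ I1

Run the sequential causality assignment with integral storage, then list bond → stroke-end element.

b0 |GY1
b1 |GY1
b2 |J2
b3 |J1
b4 |J1
b5 |I1

β2 stroke at J2  (source Se1 imposes e)
β1 stroke at GY1  (J2 effort already set via bond 2)
β5 stroke at I1  (J2: bond 2 brought effort, rest push out)
β0 stroke at GY1  (GY GY1: same side as bond 1)
β3 stroke at J1  (J1 flow already set via bond 0)
β4 stroke at J1  (common-f at J1 fixed by 0)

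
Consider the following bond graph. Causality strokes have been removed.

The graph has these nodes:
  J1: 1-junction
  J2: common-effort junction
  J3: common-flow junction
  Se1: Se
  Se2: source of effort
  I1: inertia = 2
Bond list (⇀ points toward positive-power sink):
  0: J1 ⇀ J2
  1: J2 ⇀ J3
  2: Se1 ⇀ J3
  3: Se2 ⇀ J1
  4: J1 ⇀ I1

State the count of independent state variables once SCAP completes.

β2 stroke at J3  (source Se1 imposes e)
β3 stroke at J1  (Se2 (Se) sets effort on bond)
β1 stroke at J2  (only one flow-in slot at J3)
β0 stroke at J1  (common-e at J2 fixed by 1)
β4 stroke at I1  (only one flow-in slot at J1)

1  (I1 all integral)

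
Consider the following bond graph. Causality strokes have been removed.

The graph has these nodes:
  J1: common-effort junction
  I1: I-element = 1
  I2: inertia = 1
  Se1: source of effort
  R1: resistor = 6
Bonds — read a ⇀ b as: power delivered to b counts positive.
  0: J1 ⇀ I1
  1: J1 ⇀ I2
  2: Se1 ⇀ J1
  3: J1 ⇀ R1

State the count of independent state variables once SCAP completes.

2  (I1, I2 all integral)

b2 →J1  (source Se1 imposes e)
b0 →I1  (0-jn J1 has e-setter on 2)
b1 →I2  (common-e at J1 fixed by 2)
b3 →R1  (0-jn J1 has e-setter on 2)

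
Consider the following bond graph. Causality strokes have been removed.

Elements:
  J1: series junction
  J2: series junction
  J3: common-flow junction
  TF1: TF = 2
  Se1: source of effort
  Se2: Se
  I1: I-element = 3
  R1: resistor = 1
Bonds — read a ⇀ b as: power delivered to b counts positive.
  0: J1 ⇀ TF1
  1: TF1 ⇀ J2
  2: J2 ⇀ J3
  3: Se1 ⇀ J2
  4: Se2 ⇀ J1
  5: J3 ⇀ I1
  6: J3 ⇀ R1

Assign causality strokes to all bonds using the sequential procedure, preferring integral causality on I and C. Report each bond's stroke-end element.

b0 |TF1
b1 |J2
b2 |J3
b3 |J2
b4 |J1
b5 |I1
b6 |J3

bond 3 stroke at J2  (Se1 fixes effort; stroke away)
bond 4 stroke at J1  (Se2 (Se) sets effort on bond)
bond 0 stroke at TF1  (closing 1-jn rule on J1)
bond 1 stroke at J2  (TF1: transformer flips bond 0)
bond 2 stroke at J3  (J2: last free bond brings flow in)
bond 5 stroke at I1  (I1 outputs flow p/I1)
bond 6 stroke at J3  (J3: bond 5 brought flow, rest push out)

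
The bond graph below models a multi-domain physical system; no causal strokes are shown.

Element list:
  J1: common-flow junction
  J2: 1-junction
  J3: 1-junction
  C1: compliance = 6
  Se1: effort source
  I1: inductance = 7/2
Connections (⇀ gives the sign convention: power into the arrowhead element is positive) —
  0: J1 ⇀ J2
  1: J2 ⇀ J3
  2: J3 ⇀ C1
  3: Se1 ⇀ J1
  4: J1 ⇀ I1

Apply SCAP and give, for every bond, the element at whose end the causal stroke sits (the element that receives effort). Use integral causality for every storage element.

bond 3 →J1  (Se1 fixes effort; stroke away)
bond 2 →J3  (C1: C, integral causality)
bond 1 →J2  (J3 needs exactly one f-in)
bond 0 →J1  (only one flow-in slot at J2)
bond 4 →I1  (only one flow-in slot at J1)

β0 stroke→J1
β1 stroke→J2
β2 stroke→J3
β3 stroke→J1
β4 stroke→I1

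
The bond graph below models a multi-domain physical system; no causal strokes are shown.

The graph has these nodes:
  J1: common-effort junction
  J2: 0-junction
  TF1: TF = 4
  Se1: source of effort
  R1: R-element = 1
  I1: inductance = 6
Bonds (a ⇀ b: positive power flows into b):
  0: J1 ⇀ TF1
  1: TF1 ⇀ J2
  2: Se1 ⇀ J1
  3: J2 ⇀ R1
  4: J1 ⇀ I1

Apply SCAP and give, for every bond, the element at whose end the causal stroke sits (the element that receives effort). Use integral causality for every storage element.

bond 2 stroke→J1  (Se1 (Se) sets effort on bond)
bond 0 stroke→TF1  (J1: bond 2 brought effort, rest push out)
bond 4 stroke→I1  (J1: bond 2 brought effort, rest push out)
bond 1 stroke→J2  (through TF1, causality passes straight; one stroke at TF1)
bond 3 stroke→R1  (J2: bond 1 brought effort, rest push out)

bond 0 stroke→TF1
bond 1 stroke→J2
bond 2 stroke→J1
bond 3 stroke→R1
bond 4 stroke→I1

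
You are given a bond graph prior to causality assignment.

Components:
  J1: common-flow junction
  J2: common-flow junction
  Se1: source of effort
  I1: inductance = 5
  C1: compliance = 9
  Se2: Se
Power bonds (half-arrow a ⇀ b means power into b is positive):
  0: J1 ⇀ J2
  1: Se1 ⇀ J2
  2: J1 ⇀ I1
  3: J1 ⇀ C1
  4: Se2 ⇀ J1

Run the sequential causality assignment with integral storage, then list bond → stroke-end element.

#0 stroke at J1
#1 stroke at J2
#2 stroke at I1
#3 stroke at J1
#4 stroke at J1

bond 1 →J2  (Se1 (Se) sets effort on bond)
bond 4 →J1  (source Se2 imposes e)
bond 0 →J1  (J2 needs exactly one f-in)
bond 2 →I1  (I1 integral (f out))
bond 3 →J1  (J1 flow already set via bond 2)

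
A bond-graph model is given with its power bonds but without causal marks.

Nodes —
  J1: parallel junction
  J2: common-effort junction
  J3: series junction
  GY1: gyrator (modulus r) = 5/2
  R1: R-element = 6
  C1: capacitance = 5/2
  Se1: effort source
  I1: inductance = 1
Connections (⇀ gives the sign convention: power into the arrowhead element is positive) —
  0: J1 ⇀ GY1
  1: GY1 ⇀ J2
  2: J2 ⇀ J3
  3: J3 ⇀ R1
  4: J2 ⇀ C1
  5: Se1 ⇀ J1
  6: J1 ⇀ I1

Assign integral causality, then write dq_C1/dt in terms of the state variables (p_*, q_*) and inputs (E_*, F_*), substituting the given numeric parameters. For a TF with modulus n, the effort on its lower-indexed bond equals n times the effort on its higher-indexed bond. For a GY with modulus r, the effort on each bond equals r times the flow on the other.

dq_C1/dt = 2*E_Se1/5 - q_C1/15

β5 stroke at J1  (source Se1 imposes e)
β0 stroke at GY1  (0-jn J1 has e-setter on 5)
β6 stroke at I1  (J1: bond 5 brought effort, rest push out)
β1 stroke at GY1  (GY GY1: same side as bond 0)
β4 stroke at J2  (C1 integral (e out))
β2 stroke at J3  (J2: bond 4 brought effort, rest push out)
β3 stroke at R1  (only one flow-in slot at J3)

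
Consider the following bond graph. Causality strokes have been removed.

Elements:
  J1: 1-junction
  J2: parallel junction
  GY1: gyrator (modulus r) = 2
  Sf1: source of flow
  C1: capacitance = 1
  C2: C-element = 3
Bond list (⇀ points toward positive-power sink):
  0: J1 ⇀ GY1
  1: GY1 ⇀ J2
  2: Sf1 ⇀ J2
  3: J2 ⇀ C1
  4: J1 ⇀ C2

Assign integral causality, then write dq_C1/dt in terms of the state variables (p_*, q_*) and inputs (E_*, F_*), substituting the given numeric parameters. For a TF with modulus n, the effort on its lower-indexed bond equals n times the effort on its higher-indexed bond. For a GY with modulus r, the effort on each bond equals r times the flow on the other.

dq_C1/dt = F_Sf1 - q_C2/6

#2 stroke→Sf1  (Sf1 (Sf) sets flow on bond)
#3 stroke→J2  (C1 outputs effort q/C1)
#1 stroke→GY1  (0-jn J2 has e-setter on 3)
#0 stroke→GY1  (through GY1, causality inverts; strokes same side of GY1)
#4 stroke→J1  (common-f at J1 fixed by 0)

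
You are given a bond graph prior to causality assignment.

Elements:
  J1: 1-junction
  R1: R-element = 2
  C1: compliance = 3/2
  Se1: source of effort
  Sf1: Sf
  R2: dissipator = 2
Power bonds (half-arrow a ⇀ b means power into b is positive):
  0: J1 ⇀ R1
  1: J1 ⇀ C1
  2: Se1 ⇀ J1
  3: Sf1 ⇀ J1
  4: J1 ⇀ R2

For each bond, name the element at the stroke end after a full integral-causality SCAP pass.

#2 |J1  (Se1: effort source, stroke at far end)
#3 |Sf1  (Sf1 (Sf) sets flow on bond)
#0 |J1  (J1 flow already set via bond 3)
#1 |J1  (1-jn J1 has f-setter on 3)
#4 |J1  (common-f at J1 fixed by 3)

b0 stroke at J1
b1 stroke at J1
b2 stroke at J1
b3 stroke at Sf1
b4 stroke at J1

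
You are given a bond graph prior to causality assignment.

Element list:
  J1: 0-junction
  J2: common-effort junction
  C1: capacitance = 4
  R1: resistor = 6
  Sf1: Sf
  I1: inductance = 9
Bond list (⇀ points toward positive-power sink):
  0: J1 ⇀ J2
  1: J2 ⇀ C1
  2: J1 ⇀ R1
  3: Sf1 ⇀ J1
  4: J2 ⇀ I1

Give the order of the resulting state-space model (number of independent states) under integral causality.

bond 3 stroke at Sf1  (source Sf1 imposes f)
bond 1 stroke at J2  (C1 outputs effort q/C1)
bond 0 stroke at J1  (common-e at J2 fixed by 1)
bond 4 stroke at I1  (0-jn J2 has e-setter on 1)
bond 2 stroke at R1  (J1 effort already set via bond 0)

2  (C1, I1 all integral)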